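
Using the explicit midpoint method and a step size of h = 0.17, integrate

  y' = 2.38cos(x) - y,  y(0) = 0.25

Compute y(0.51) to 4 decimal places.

1.0517

Midpoint: k1 = f(x_n, y_n); k2 = f(x_n + h/2, y_n + (h/2)·k1); y_{n+1} = y_n + h·k2.
x=0.000000, y=0.250000:
  k1 = f(0.000000, 0.250000) = 2.130000
  k2 = f(0.085000, 0.431050) = 1.940357
  y ← 0.250000 + 0.17·1.940357 = 0.579861
x=0.170000, y=0.579861:
  k1 = f(0.170000, 0.579861) = 1.765831
  k2 = f(0.255000, 0.729956) = 1.573082
  y ← 0.579861 + 0.17·1.573082 = 0.847285
x=0.340000, y=0.847285:
  k1 = f(0.340000, 0.847285) = 1.396471
  k2 = f(0.425000, 0.965985) = 1.202287
  y ← 0.847285 + 0.17·1.202287 = 1.051674
y(0.51) ≈ 1.0517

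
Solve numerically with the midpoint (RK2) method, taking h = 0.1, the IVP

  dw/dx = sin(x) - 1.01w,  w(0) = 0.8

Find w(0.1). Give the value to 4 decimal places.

Midpoint: k1 = f(x_n, w_n); k2 = f(x_n + h/2, w_n + (h/2)·k1); w_{n+1} = w_n + h·k2.
x=0.000000, w=0.800000:
  k1 = f(0.000000, 0.800000) = -0.808000
  k2 = f(0.050000, 0.759600) = -0.717217
  w ← 0.800000 + 0.1·(-0.717217) = 0.728278
w(0.1) ≈ 0.7283

0.7283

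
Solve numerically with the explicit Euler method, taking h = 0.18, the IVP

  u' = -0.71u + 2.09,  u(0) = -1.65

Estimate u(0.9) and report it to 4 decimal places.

0.6250

Euler: u_{n+1} = u_n + h·f(s_n, u_n).
s=0.000000, u=-1.650000: f=3.261500 → u ← -1.650000 + 0.18·3.261500 = -1.062930
s=0.180000, u=-1.062930: f=2.844680 → u ← -1.062930 + 0.18·2.844680 = -0.550888
s=0.360000, u=-0.550888: f=2.481130 → u ← -0.550888 + 0.18·2.481130 = -0.104284
s=0.540000, u=-0.104284: f=2.164042 → u ← -0.104284 + 0.18·2.164042 = 0.285243
s=0.720000, u=0.285243: f=1.887477 → u ← 0.285243 + 0.18·1.887477 = 0.624989
u(0.9) ≈ 0.6250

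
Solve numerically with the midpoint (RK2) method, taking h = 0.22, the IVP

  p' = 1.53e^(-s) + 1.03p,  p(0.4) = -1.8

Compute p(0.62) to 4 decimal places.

Midpoint: k1 = f(s_n, p_n); k2 = f(s_n + h/2, p_n + (h/2)·k1); p_{n+1} = p_n + h·k2.
s=0.400000, p=-1.800000:
  k1 = f(0.400000, -1.800000) = -0.828410
  k2 = f(0.510000, -1.891125) = -1.029101
  p ← -1.800000 + 0.22·(-1.029101) = -2.026402
p(0.62) ≈ -2.0264

-2.0264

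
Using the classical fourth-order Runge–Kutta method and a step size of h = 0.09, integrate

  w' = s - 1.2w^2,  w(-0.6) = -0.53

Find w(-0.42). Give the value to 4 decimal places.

RK4: k1 = f(s_n, w_n); k2 = f(s_n + h/2, w_n + (h/2)·k1); k3 = f(s_n + h/2, w_n + (h/2)·k2); k4 = f(s_n + h, w_n + h·k3); w_{n+1} = w_n + (h/6)·(k1 + 2k2 + 2k3 + k4).
s=-0.600000, w=-0.530000:
  k1 = f(-0.600000, -0.530000) = -0.937080
  k2 = f(-0.555000, -0.572169) = -0.947852
  k3 = f(-0.555000, -0.572653) = -0.948518
  k4 = f(-0.510000, -0.615367) = -0.964411
  w ← -0.530000 + (0.09/6)·(k1 + 2k2 + 2k3 + k4) = -0.615413
s=-0.510000, w=-0.615413:
  k1 = f(-0.510000, -0.615413) = -0.964481
  k2 = f(-0.465000, -0.658815) = -0.985845
  k3 = f(-0.465000, -0.659777) = -0.987366
  k4 = f(-0.420000, -0.704276) = -1.015206
  w ← -0.615413 + (0.09/6)·(k1 + 2k2 + 2k3 + k4) = -0.704305
w(-0.42) ≈ -0.7043

-0.7043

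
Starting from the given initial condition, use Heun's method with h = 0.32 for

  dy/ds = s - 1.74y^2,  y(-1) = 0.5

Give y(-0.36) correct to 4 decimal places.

Heun: k1 = f(s_n, y_n); k2 = f(s_n + h, y_n + h·k1); y_{n+1} = y_n + (h/2)·(k1 + k2).
s=-1.000000, y=0.500000:
  k1 = f(-1.000000, 0.500000) = -1.435000
  k2 = f(-0.680000, 0.040800) = -0.682896
  y ← 0.500000 + (0.32/2)·(-1.435000 + (-0.682896)) = 0.161137
s=-0.680000, y=0.161137:
  k1 = f(-0.680000, 0.161137) = -0.725179
  k2 = f(-0.360000, -0.070921) = -0.368752
  y ← 0.161137 + (0.32/2)·(-0.725179 + (-0.368752)) = -0.013892
y(-0.36) ≈ -0.0139

-0.0139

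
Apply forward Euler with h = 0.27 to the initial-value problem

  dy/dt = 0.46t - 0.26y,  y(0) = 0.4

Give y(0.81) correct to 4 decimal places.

0.4198

Euler: y_{n+1} = y_n + h·f(t_n, y_n).
t=0.000000, y=0.400000: f=-0.104000 → y ← 0.400000 + 0.27·(-0.104000) = 0.371920
t=0.270000, y=0.371920: f=0.027501 → y ← 0.371920 + 0.27·0.027501 = 0.379345
t=0.540000, y=0.379345: f=0.149770 → y ← 0.379345 + 0.27·0.149770 = 0.419783
y(0.81) ≈ 0.4198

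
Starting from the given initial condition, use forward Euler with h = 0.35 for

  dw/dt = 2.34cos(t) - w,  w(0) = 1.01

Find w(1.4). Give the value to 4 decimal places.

1.5449

Euler: w_{n+1} = w_n + h·f(t_n, w_n).
t=0.000000, w=1.010000: f=1.330000 → w ← 1.010000 + 0.35·1.330000 = 1.475500
t=0.350000, w=1.475500: f=0.722632 → w ← 1.475500 + 0.35·0.722632 = 1.728421
t=0.700000, w=1.728421: f=0.061309 → w ← 1.728421 + 0.35·0.061309 = 1.749880
t=1.050000, w=1.749880: f=-0.585563 → w ← 1.749880 + 0.35·(-0.585563) = 1.544932
w(1.4) ≈ 1.5449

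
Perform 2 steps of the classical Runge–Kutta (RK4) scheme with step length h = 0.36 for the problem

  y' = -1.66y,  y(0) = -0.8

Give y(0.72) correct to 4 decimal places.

-0.2426

RK4: k1 = f(s_n, y_n); k2 = f(s_n + h/2, y_n + (h/2)·k1); k3 = f(s_n + h/2, y_n + (h/2)·k2); k4 = f(s_n + h, y_n + h·k3); y_{n+1} = y_n + (h/6)·(k1 + 2k2 + 2k3 + k4).
s=0.000000, y=-0.800000:
  k1 = f(0.000000, -0.800000) = 1.328000
  k2 = f(0.180000, -0.560960) = 0.931194
  k3 = f(0.180000, -0.632385) = 1.049759
  k4 = f(0.360000, -0.422087) = 0.700664
  y ← -0.800000 + (0.36/6)·(k1 + 2k2 + 2k3 + k4) = -0.440566
s=0.360000, y=-0.440566:
  k1 = f(0.360000, -0.440566) = 0.731339
  k2 = f(0.540000, -0.308925) = 0.512815
  k3 = f(0.540000, -0.348259) = 0.578110
  k4 = f(0.720000, -0.232446) = 0.385861
  y ← -0.440566 + (0.36/6)·(k1 + 2k2 + 2k3 + k4) = -0.242623
y(0.72) ≈ -0.2426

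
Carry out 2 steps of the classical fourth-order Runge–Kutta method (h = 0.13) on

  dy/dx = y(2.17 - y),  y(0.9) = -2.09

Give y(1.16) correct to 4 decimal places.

-13.0011

RK4: k1 = f(x_n, y_n); k2 = f(x_n + h/2, y_n + (h/2)·k1); k3 = f(x_n + h/2, y_n + (h/2)·k2); k4 = f(x_n + h, y_n + h·k3); y_{n+1} = y_n + (h/6)·(k1 + 2k2 + 2k3 + k4).
x=0.900000, y=-2.090000:
  k1 = f(0.900000, -2.090000) = -8.903400
  k2 = f(0.965000, -2.668721) = -12.913196
  k3 = f(0.965000, -2.929358) = -14.937843
  k4 = f(1.030000, -4.031920) = -25.005641
  y ← -2.090000 + (0.13/6)·(k1 + 2k2 + 2k3 + k4) = -4.031574
x=1.030000, y=-4.031574:
  k1 = f(1.030000, -4.031574) = -25.002107
  k2 = f(1.095000, -5.656711) = -44.273446
  k3 = f(1.095000, -6.909348) = -62.732379
  k4 = f(1.160000, -12.186784) = -174.963013
  y ← -4.031574 + (0.13/6)·(k1 + 2k2 + 2k3 + k4) = -13.001071
y(1.16) ≈ -13.0011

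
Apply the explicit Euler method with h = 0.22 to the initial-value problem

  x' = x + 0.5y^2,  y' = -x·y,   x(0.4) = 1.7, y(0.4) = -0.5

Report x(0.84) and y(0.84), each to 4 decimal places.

2.5746, -0.1683

Euler on (x,y): x_{n+1} = x_n + h·x', y_{n+1} = y_n + h·y'.
0.400000: (1.700000, -0.500000); f=(1.825000, 0.850000) → (2.101500, -0.313000)
0.620000: (2.101500, -0.313000); f=(2.150484, 0.657769) → (2.574607, -0.168291)
(x(0.84), y(0.84)) ≈ (2.5746, -0.1683)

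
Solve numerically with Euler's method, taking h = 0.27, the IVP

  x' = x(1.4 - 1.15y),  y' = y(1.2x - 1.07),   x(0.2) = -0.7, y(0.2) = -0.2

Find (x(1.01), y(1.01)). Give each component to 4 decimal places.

Euler on (x,y): x_{n+1} = x_n + h·x', y_{n+1} = y_n + h·y'.
0.200000: (-0.700000, -0.200000); f=(-1.141000, 0.382000) → (-1.008070, -0.096860)
0.470000: (-1.008070, -0.096860); f=(-1.523586, 0.220810) → (-1.419438, -0.037241)
0.740000: (-1.419438, -0.037241); f=(-2.048004, 0.103282) → (-1.972399, -0.009355)
(x(1.01), y(1.01)) ≈ (-1.9724, -0.0094)

-1.9724, -0.0094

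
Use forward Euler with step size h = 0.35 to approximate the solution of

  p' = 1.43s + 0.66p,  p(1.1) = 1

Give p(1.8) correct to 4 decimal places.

2.9188

Euler: p_{n+1} = p_n + h·f(s_n, p_n).
s=1.100000, p=1.000000: f=2.233000 → p ← 1.000000 + 0.35·2.233000 = 1.781550
s=1.450000, p=1.781550: f=3.249323 → p ← 1.781550 + 0.35·3.249323 = 2.918813
p(1.8) ≈ 2.9188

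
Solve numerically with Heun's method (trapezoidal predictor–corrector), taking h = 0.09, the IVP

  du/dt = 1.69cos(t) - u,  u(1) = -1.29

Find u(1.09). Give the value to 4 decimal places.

Heun: k1 = f(t_n, u_n); k2 = f(t_n + h, u_n + h·k1); u_{n+1} = u_n + (h/2)·(k1 + k2).
t=1.000000, u=-1.290000:
  k1 = f(1.000000, -1.290000) = 2.203111
  k2 = f(1.090000, -1.091720) = 1.873320
  u ← -1.290000 + (0.09/2)·(2.203111 + 1.873320) = -1.106561
u(1.09) ≈ -1.1066

-1.1066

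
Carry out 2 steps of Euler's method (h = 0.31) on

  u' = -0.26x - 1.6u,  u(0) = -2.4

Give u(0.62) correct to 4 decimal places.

-0.6346

Euler: u_{n+1} = u_n + h·f(x_n, u_n).
x=0.000000, u=-2.400000: f=3.840000 → u ← -2.400000 + 0.31·3.840000 = -1.209600
x=0.310000, u=-1.209600: f=1.854760 → u ← -1.209600 + 0.31·1.854760 = -0.634624
u(0.62) ≈ -0.6346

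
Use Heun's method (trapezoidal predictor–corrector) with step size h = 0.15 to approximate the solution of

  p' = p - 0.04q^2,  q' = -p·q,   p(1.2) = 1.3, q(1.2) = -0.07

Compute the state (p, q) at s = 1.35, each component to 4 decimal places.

1.5096, -0.0569

Heun on (p,q): k1 = f(s_n, state_n); k2 = f(s_n + h, state_n + h·k1); state_{n+1} = state_n + (h/2)·(k1 + k2).
1.200000: (1.300000, -0.070000)
  k1 = (1.299804, 0.091000)
  predictor → (1.494971, -0.056350)
  k2 = (1.494844, 0.084242)
  → (1.509599, -0.056857)
(p(1.35), q(1.35)) ≈ (1.5096, -0.0569)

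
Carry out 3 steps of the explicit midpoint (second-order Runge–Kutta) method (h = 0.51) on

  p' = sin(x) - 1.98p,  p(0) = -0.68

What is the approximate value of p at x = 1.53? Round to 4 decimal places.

Midpoint: k1 = f(x_n, p_n); k2 = f(x_n + h/2, p_n + (h/2)·k1); p_{n+1} = p_n + h·k2.
x=0.000000, p=-0.680000:
  k1 = f(0.000000, -0.680000) = 1.346400
  k2 = f(0.255000, -0.336668) = 0.918848
  p ← -0.680000 + 0.51·0.918848 = -0.211387
x=0.510000, p=-0.211387:
  k1 = f(0.510000, -0.211387) = 0.906724
  k2 = f(0.765000, 0.019827) = 0.653279
  p ← -0.211387 + 0.51·0.653279 = 0.121785
x=1.020000, p=0.121785:
  k1 = f(1.020000, 0.121785) = 0.610974
  k2 = f(1.275000, 0.277583) = 0.406956
  p ← 0.121785 + 0.51·0.406956 = 0.329332
p(1.53) ≈ 0.3293

0.3293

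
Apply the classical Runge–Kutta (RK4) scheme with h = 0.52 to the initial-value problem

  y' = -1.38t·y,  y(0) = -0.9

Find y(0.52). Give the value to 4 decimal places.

-0.7468

RK4: k1 = f(t_n, y_n); k2 = f(t_n + h/2, y_n + (h/2)·k1); k3 = f(t_n + h/2, y_n + (h/2)·k2); k4 = f(t_n + h, y_n + h·k3); y_{n+1} = y_n + (h/6)·(k1 + 2k2 + 2k3 + k4).
t=0.000000, y=-0.900000:
  k1 = f(0.000000, -0.900000) = 0.000000
  k2 = f(0.260000, -0.900000) = 0.322920
  k3 = f(0.260000, -0.816041) = 0.292795
  k4 = f(0.520000, -0.747746) = 0.536583
  y ← -0.900000 + (0.52/6)·(k1 + 2k2 + 2k3 + k4) = -0.746772
y(0.52) ≈ -0.7468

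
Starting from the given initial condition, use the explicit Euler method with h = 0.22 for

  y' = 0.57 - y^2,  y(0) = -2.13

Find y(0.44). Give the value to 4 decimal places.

-4.8609

Euler: y_{n+1} = y_n + h·f(t_n, y_n).
t=0.000000, y=-2.130000: f=-3.966900 → y ← -2.130000 + 0.22·(-3.966900) = -3.002718
t=0.220000, y=-3.002718: f=-8.446315 → y ← -3.002718 + 0.22·(-8.446315) = -4.860907
y(0.44) ≈ -4.8609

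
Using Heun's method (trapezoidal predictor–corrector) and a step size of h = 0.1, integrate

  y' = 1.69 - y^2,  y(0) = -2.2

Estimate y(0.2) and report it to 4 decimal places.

-3.2331

Heun: k1 = f(x_n, y_n); k2 = f(x_n + h, y_n + h·k1); y_{n+1} = y_n + (h/2)·(k1 + k2).
x=0.000000, y=-2.200000:
  k1 = f(0.000000, -2.200000) = -3.150000
  k2 = f(0.100000, -2.515000) = -4.635225
  y ← -2.200000 + (0.1/2)·(-3.150000 + (-4.635225)) = -2.589261
x=0.100000, y=-2.589261:
  k1 = f(0.100000, -2.589261) = -5.014274
  k2 = f(0.200000, -3.090689) = -7.862356
  y ← -2.589261 + (0.1/2)·(-5.014274 + (-7.862356)) = -3.233093
y(0.2) ≈ -3.2331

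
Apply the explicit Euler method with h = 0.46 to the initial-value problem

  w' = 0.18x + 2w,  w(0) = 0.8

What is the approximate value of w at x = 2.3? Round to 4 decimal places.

21.7957

Euler: w_{n+1} = w_n + h·f(x_n, w_n).
x=0.000000, w=0.800000: f=1.600000 → w ← 0.800000 + 0.46·1.600000 = 1.536000
x=0.460000, w=1.536000: f=3.154800 → w ← 1.536000 + 0.46·3.154800 = 2.987208
x=0.920000, w=2.987208: f=6.140016 → w ← 2.987208 + 0.46·6.140016 = 5.811615
x=1.380000, w=5.811615: f=11.871631 → w ← 5.811615 + 0.46·11.871631 = 11.272565
x=1.840000, w=11.272565: f=22.876331 → w ← 11.272565 + 0.46·22.876331 = 21.795678
w(2.3) ≈ 21.7957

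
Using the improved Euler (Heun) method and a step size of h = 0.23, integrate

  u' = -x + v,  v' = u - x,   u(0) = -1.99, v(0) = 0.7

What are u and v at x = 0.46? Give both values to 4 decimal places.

-1.9901, -0.2837

Heun on (u,v): k1 = f(x_n, state_n); k2 = f(x_n + h, state_n + h·k1); state_{n+1} = state_n + (h/2)·(k1 + k2).
0.000000: (-1.990000, 0.700000)
  k1 = (0.700000, -1.990000)
  predictor → (-1.829000, 0.242300)
  k2 = (0.012300, -2.059000)
  → (-1.908085, 0.234365)
0.230000: (-1.908085, 0.234365)
  k1 = (0.004365, -2.138085)
  predictor → (-1.907082, -0.257395)
  k2 = (-0.717395, -2.367082)
  → (-1.990084, -0.283729)
(u(0.46), v(0.46)) ≈ (-1.9901, -0.2837)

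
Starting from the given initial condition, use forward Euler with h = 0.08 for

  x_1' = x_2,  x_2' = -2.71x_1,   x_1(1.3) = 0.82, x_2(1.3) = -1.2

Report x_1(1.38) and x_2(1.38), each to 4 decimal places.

Euler on (x_1,x_2): x_1_{n+1} = x_1_n + h·x_1', x_2_{n+1} = x_2_n + h·x_2'.
1.300000: (0.820000, -1.200000); f=(-1.200000, -2.222200) → (0.724000, -1.377776)
(x_1(1.38), x_2(1.38)) ≈ (0.7240, -1.3778)

0.7240, -1.3778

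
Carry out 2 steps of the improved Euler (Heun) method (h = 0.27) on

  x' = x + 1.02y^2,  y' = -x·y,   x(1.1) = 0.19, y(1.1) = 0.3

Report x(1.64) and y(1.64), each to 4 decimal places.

Heun on (x,y): k1 = f(t_n, state_n); k2 = f(t_n + h, state_n + h·k1); state_{n+1} = state_n + (h/2)·(k1 + k2).
1.100000: (0.190000, 0.300000)
  k1 = (0.281800, -0.057000)
  predictor → (0.266086, 0.284610)
  k2 = (0.348709, -0.075731)
  → (0.275119, 0.282081)
1.370000: (0.275119, 0.282081)
  k1 = (0.356280, -0.077606)
  predictor → (0.371314, 0.261128)
  k2 = (0.440866, -0.096960)
  → (0.382733, 0.258515)
(x(1.64), y(1.64)) ≈ (0.3827, 0.2585)

0.3827, 0.2585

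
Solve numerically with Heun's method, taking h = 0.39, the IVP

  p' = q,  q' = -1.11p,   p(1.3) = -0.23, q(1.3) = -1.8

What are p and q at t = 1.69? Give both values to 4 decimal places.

Heun on (p,q): k1 = f(t_n, state_n); k2 = f(t_n + h, state_n + h·k1); state_{n+1} = state_n + (h/2)·(k1 + k2).
1.300000: (-0.230000, -1.800000)
  k1 = (-1.800000, 0.255300)
  predictor → (-0.932000, -1.700433)
  k2 = (-1.700433, 1.034520)
  → (-0.912584, -1.548485)
(p(1.69), q(1.69)) ≈ (-0.9126, -1.5485)

-0.9126, -1.5485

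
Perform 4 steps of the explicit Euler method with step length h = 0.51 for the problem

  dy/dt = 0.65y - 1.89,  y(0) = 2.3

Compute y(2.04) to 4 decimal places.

Euler: y_{n+1} = y_n + h·f(t_n, y_n).
t=0.000000, y=2.300000: f=-0.395000 → y ← 2.300000 + 0.51·(-0.395000) = 2.098550
t=0.510000, y=2.098550: f=-0.525942 → y ← 2.098550 + 0.51·(-0.525942) = 1.830319
t=1.020000, y=1.830319: f=-0.700292 → y ← 1.830319 + 0.51·(-0.700292) = 1.473170
t=1.530000, y=1.473170: f=-0.932439 → y ← 1.473170 + 0.51·(-0.932439) = 0.997626
y(2.04) ≈ 0.9976

0.9976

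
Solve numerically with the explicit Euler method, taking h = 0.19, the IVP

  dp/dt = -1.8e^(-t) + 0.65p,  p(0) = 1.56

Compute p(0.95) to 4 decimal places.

Euler: p_{n+1} = p_n + h·f(t_n, p_n).
t=0.000000, p=1.560000: f=-0.786000 → p ← 1.560000 + 0.19·(-0.786000) = 1.410660
t=0.190000, p=1.410660: f=-0.571597 → p ← 1.410660 + 0.19·(-0.571597) = 1.302056
t=0.380000, p=1.302056: f=-0.384614 → p ← 1.302056 + 0.19·(-0.384614) = 1.228980
t=0.570000, p=1.228980: f=-0.219109 → p ← 1.228980 + 0.19·(-0.219109) = 1.187349
t=0.760000, p=1.187349: f=-0.070023 → p ← 1.187349 + 0.19·(-0.070023) = 1.174045
p(0.95) ≈ 1.1740

1.1740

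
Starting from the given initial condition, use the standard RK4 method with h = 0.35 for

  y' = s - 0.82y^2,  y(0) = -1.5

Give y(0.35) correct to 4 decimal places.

RK4: k1 = f(s_n, y_n); k2 = f(s_n + h/2, y_n + (h/2)·k1); k3 = f(s_n + h/2, y_n + (h/2)·k2); k4 = f(s_n + h, y_n + h·k3); y_{n+1} = y_n + (h/6)·(k1 + 2k2 + 2k3 + k4).
s=0.000000, y=-1.500000:
  k1 = f(0.000000, -1.500000) = -1.845000
  k2 = f(0.175000, -1.822875) = -2.549756
  k3 = f(0.175000, -1.946207) = -2.930933
  k4 = f(0.350000, -2.525826) = -4.881435
  y ← -1.500000 + (0.35/6)·(k1 + 2k2 + 2k3 + k4) = -2.531789
y(0.35) ≈ -2.5318

-2.5318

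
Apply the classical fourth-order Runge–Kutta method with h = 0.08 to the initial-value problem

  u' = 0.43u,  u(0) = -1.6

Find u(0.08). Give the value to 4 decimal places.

RK4: k1 = f(x_n, u_n); k2 = f(x_n + h/2, u_n + (h/2)·k1); k3 = f(x_n + h/2, u_n + (h/2)·k2); k4 = f(x_n + h, u_n + h·k3); u_{n+1} = u_n + (h/6)·(k1 + 2k2 + 2k3 + k4).
x=0.000000, u=-1.600000:
  k1 = f(0.000000, -1.600000) = -0.688000
  k2 = f(0.040000, -1.627520) = -0.699834
  k3 = f(0.040000, -1.627993) = -0.700037
  k4 = f(0.080000, -1.656003) = -0.712081
  u ← -1.600000 + (0.08/6)·(k1 + 2k2 + 2k3 + k4) = -1.655998
u(0.08) ≈ -1.6560

-1.6560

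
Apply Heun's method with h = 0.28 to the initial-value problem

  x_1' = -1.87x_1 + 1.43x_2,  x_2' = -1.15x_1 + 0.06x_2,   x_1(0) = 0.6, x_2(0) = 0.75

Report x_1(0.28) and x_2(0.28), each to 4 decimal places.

0.5536, 0.5701

Heun on (x_1,x_2): k1 = f(t_n, state_n); k2 = f(t_n + h, state_n + h·k1); state_{n+1} = state_n + (h/2)·(k1 + k2).
0.000000: (0.600000, 0.750000)
  k1 = (-0.049500, -0.645000)
  predictor → (0.586140, 0.569400)
  k2 = (-0.281840, -0.639897)
  → (0.553612, 0.570114)
(x_1(0.28), x_2(0.28)) ≈ (0.5536, 0.5701)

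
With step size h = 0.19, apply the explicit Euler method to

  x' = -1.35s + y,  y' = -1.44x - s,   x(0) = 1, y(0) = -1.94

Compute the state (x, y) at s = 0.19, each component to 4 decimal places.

Euler on (x,y): x_{n+1} = x_n + h·x', y_{n+1} = y_n + h·y'.
0.000000: (1.000000, -1.940000); f=(-1.940000, -1.440000) → (0.631400, -2.213600)
(x(0.19), y(0.19)) ≈ (0.6314, -2.2136)

0.6314, -2.2136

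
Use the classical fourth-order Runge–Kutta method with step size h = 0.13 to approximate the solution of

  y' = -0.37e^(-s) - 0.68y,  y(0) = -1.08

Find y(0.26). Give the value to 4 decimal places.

RK4: k1 = f(s_n, y_n); k2 = f(s_n + h/2, y_n + (h/2)·k1); k3 = f(s_n + h/2, y_n + (h/2)·k2); k4 = f(s_n + h, y_n + h·k3); y_{n+1} = y_n + (h/6)·(k1 + 2k2 + 2k3 + k4).
s=0.000000, y=-1.080000:
  k1 = f(0.000000, -1.080000) = 0.364400
  k2 = f(0.065000, -1.056314) = 0.371579
  k3 = f(0.065000, -1.055847) = 0.371261
  k4 = f(0.130000, -1.031736) = 0.376685
  y ← -1.080000 + (0.13/6)·(k1 + 2k2 + 2k3 + k4) = -1.031753
s=0.130000, y=-1.031753:
  k1 = f(0.130000, -1.031753) = 0.376697
  k2 = f(0.195000, -1.007268) = 0.380493
  k3 = f(0.195000, -1.007021) = 0.380326
  k4 = f(0.260000, -0.982311) = 0.382682
  y ← -1.031753 + (0.13/6)·(k1 + 2k2 + 2k3 + k4) = -0.982331
y(0.26) ≈ -0.9823

-0.9823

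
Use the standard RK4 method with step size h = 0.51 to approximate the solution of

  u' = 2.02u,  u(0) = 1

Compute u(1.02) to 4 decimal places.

7.7842

RK4: k1 = f(x_n, u_n); k2 = f(x_n + h/2, u_n + (h/2)·k1); k3 = f(x_n + h/2, u_n + (h/2)·k2); k4 = f(x_n + h, u_n + h·k3); u_{n+1} = u_n + (h/6)·(k1 + 2k2 + 2k3 + k4).
x=0.000000, u=1.000000:
  k1 = f(0.000000, 1.000000) = 2.020000
  k2 = f(0.255000, 1.515100) = 3.060502
  k3 = f(0.255000, 1.780428) = 3.596465
  k4 = f(0.510000, 2.834197) = 5.725078
  u ← 1.000000 + (0.51/6)·(k1 + 2k2 + 2k3 + k4) = 2.790016
x=0.510000, u=2.790016:
  k1 = f(0.510000, 2.790016) = 5.635832
  k2 = f(0.765000, 4.227153) = 8.538849
  k3 = f(0.765000, 4.967423) = 10.034193
  k4 = f(1.020000, 7.907455) = 15.973058
  u ← 2.790016 + (0.51/6)·(k1 + 2k2 + 2k3 + k4) = 7.784189
u(1.02) ≈ 7.7842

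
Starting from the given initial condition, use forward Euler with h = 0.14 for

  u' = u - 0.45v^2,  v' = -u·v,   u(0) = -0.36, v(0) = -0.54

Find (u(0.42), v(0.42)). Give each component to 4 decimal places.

-0.6031, -0.6441

Euler on (u,v): u_{n+1} = u_n + h·u', v_{n+1} = v_n + h·v'.
0.000000: (-0.360000, -0.540000); f=(-0.491220, -0.194400) → (-0.428771, -0.567216)
0.140000: (-0.428771, -0.567216); f=(-0.573551, -0.243206) → (-0.509068, -0.601265)
0.280000: (-0.509068, -0.601265); f=(-0.671752, -0.306085) → (-0.603113, -0.644117)
(u(0.42), v(0.42)) ≈ (-0.6031, -0.6441)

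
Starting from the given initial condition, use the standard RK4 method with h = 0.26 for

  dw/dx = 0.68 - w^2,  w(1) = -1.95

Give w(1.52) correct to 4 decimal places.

RK4: k1 = f(x_n, w_n); k2 = f(x_n + h/2, w_n + (h/2)·k1); k3 = f(x_n + h/2, w_n + (h/2)·k2); k4 = f(x_n + h, w_n + h·k3); w_{n+1} = w_n + (h/6)·(k1 + 2k2 + 2k3 + k4).
x=1.000000, w=-1.950000:
  k1 = f(1.000000, -1.950000) = -3.122500
  k2 = f(1.130000, -2.355925) = -4.870383
  k3 = f(1.130000, -2.583150) = -5.992663
  k4 = f(1.260000, -3.508092) = -11.626711
  w ← -1.950000 + (0.26/6)·(k1 + 2k2 + 2k3 + k4) = -3.530596
x=1.260000, w=-3.530596:
  k1 = f(1.260000, -3.530596) = -11.785111
  k2 = f(1.390000, -5.062661) = -24.950535
  k3 = f(1.390000, -6.774166) = -45.209324
  k4 = f(1.520000, -15.285021) = -232.951856
  w ← -3.530596 + (0.26/6)·(k1 + 2k2 + 2k3 + k4) = -20.216386
w(1.52) ≈ -20.2164

-20.2164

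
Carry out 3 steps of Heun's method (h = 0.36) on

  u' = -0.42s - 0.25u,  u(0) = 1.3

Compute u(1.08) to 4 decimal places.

0.7665

Heun: k1 = f(s_n, u_n); k2 = f(s_n + h, u_n + h·k1); u_{n+1} = u_n + (h/2)·(k1 + k2).
s=0.000000, u=1.300000:
  k1 = f(0.000000, 1.300000) = -0.325000
  k2 = f(0.360000, 1.183000) = -0.446950
  u ← 1.300000 + (0.36/2)·(-0.325000 + (-0.446950)) = 1.161049
s=0.360000, u=1.161049:
  k1 = f(0.360000, 1.161049) = -0.441462
  k2 = f(0.720000, 1.002123) = -0.552931
  u ← 1.161049 + (0.36/2)·(-0.441462 + (-0.552931)) = 0.982058
s=0.720000, u=0.982058:
  k1 = f(0.720000, 0.982058) = -0.547915
  k2 = f(1.080000, 0.784809) = -0.649802
  u ← 0.982058 + (0.36/2)·(-0.547915 + (-0.649802)) = 0.766469
u(1.08) ≈ 0.7665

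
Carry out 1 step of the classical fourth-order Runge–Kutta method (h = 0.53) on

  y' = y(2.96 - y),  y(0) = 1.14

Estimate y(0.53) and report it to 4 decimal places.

2.2181

RK4: k1 = f(t_n, y_n); k2 = f(t_n + h/2, y_n + (h/2)·k1); k3 = f(t_n + h/2, y_n + (h/2)·k2); k4 = f(t_n + h, y_n + h·k3); y_{n+1} = y_n + (h/6)·(k1 + 2k2 + 2k3 + k4).
t=0.000000, y=1.140000:
  k1 = f(0.000000, 1.140000) = 2.074800
  k2 = f(0.265000, 1.689822) = 2.146375
  k3 = f(0.265000, 1.708789) = 2.138055
  k4 = f(0.530000, 2.273169) = 1.561282
  y ← 1.140000 + (0.53/6)·(k1 + 2k2 + 2k3 + k4) = 2.218103
y(0.53) ≈ 2.2181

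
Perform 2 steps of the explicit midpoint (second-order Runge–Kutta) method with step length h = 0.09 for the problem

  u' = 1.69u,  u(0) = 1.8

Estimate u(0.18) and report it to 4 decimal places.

Midpoint: k1 = f(t_n, u_n); k2 = f(t_n + h/2, u_n + (h/2)·k1); u_{n+1} = u_n + h·k2.
t=0.000000, u=1.800000:
  k1 = f(0.000000, 1.800000) = 3.042000
  k2 = f(0.045000, 1.936890) = 3.273344
  u ← 1.800000 + 0.09·3.273344 = 2.094601
t=0.090000, u=2.094601:
  k1 = f(0.090000, 2.094601) = 3.539876
  k2 = f(0.135000, 2.253895) = 3.809083
  u ← 2.094601 + 0.09·3.809083 = 2.437418
u(0.18) ≈ 2.4374

2.4374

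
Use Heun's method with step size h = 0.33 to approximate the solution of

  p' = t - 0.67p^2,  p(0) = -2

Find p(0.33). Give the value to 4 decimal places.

-3.3075

Heun: k1 = f(t_n, p_n); k2 = f(t_n + h, p_n + h·k1); p_{n+1} = p_n + (h/2)·(k1 + k2).
t=0.000000, p=-2.000000:
  k1 = f(0.000000, -2.000000) = -2.680000
  k2 = f(0.330000, -2.884400) = -5.244241
  p ← -2.000000 + (0.33/2)·(-2.680000 + (-5.244241)) = -3.307500
p(0.33) ≈ -3.3075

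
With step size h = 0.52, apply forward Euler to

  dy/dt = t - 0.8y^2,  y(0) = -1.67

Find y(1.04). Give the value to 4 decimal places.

Euler: y_{n+1} = y_n + h·f(t_n, y_n).
t=0.000000, y=-1.670000: f=-2.231120 → y ← -1.670000 + 0.52·(-2.231120) = -2.830182
t=0.520000, y=-2.830182: f=-5.887946 → y ← -2.830182 + 0.52·(-5.887946) = -5.891914
y(1.04) ≈ -5.8919

-5.8919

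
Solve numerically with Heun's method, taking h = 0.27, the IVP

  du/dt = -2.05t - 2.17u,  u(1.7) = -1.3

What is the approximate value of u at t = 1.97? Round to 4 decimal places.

-1.5015

Heun: k1 = f(t_n, u_n); k2 = f(t_n + h, u_n + h·k1); u_{n+1} = u_n + (h/2)·(k1 + k2).
t=1.700000, u=-1.300000:
  k1 = f(1.700000, -1.300000) = -0.664000
  k2 = f(1.970000, -1.479280) = -0.828462
  u ← -1.300000 + (0.27/2)·(-0.664000 + (-0.828462)) = -1.501482
u(1.97) ≈ -1.5015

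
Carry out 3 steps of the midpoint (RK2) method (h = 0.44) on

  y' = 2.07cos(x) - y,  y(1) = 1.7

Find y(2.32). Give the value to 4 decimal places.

0.1007

Midpoint: k1 = f(x_n, y_n); k2 = f(x_n + h/2, y_n + (h/2)·k1); y_{n+1} = y_n + h·k2.
x=1.000000, y=1.700000:
  k1 = f(1.000000, 1.700000) = -0.581574
  k2 = f(1.220000, 1.572054) = -0.860707
  y ← 1.700000 + 0.44·(-0.860707) = 1.321289
x=1.440000, y=1.321289:
  k1 = f(1.440000, 1.321289) = -1.051312
  k2 = f(1.660000, 1.090000) = -1.274407
  y ← 1.321289 + 0.44·(-1.274407) = 0.760550
x=1.880000, y=0.760550:
  k1 = f(1.880000, 0.760550) = -1.390451
  k2 = f(2.100000, 0.454651) = -1.499682
  y ← 0.760550 + 0.44·(-1.499682) = 0.100690
y(2.32) ≈ 0.1007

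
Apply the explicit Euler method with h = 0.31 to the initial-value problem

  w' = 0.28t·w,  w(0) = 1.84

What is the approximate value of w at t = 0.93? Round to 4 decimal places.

1.9912

Euler: w_{n+1} = w_n + h·f(t_n, w_n).
t=0.000000, w=1.840000: f=0.000000 → w ← 1.840000 + 0.31·0.000000 = 1.840000
t=0.310000, w=1.840000: f=0.159712 → w ← 1.840000 + 0.31·0.159712 = 1.889511
t=0.620000, w=1.889511: f=0.328019 → w ← 1.889511 + 0.31·0.328019 = 1.991197
w(0.93) ≈ 1.9912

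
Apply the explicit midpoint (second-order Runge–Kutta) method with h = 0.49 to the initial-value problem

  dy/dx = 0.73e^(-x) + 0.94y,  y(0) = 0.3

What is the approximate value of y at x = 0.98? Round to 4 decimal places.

1.5260

Midpoint: k1 = f(x_n, y_n); k2 = f(x_n + h/2, y_n + (h/2)·k1); y_{n+1} = y_n + h·k2.
x=0.000000, y=0.300000:
  k1 = f(0.000000, 0.300000) = 1.012000
  k2 = f(0.245000, 0.547940) = 1.086438
  y ← 0.300000 + 0.49·1.086438 = 0.832355
x=0.490000, y=0.832355:
  k1 = f(0.490000, 0.832355) = 1.229631
  k2 = f(0.735000, 1.133614) = 1.415636
  y ← 0.832355 + 0.49·1.415636 = 1.526016
y(0.98) ≈ 1.5260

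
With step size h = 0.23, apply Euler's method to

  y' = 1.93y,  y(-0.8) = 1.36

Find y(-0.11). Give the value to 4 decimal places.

Euler: y_{n+1} = y_n + h·f(x_n, y_n).
x=-0.800000, y=1.360000: f=2.624800 → y ← 1.360000 + 0.23·2.624800 = 1.963704
x=-0.570000, y=1.963704: f=3.789949 → y ← 1.963704 + 0.23·3.789949 = 2.835392
x=-0.340000, y=2.835392: f=5.472307 → y ← 2.835392 + 0.23·5.472307 = 4.094023
y(-0.11) ≈ 4.0940

4.0940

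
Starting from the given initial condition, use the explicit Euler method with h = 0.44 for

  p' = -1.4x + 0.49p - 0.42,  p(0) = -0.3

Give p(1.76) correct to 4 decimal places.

-3.5421

Euler: p_{n+1} = p_n + h·f(x_n, p_n).
x=0.000000, p=-0.300000: f=-0.567000 → p ← -0.300000 + 0.44·(-0.567000) = -0.549480
x=0.440000, p=-0.549480: f=-1.305245 → p ← -0.549480 + 0.44·(-1.305245) = -1.123788
x=0.880000, p=-1.123788: f=-2.202656 → p ← -1.123788 + 0.44·(-2.202656) = -2.092957
x=1.320000, p=-2.092957: f=-3.293549 → p ← -2.092957 + 0.44·(-3.293549) = -3.542118
p(1.76) ≈ -3.5421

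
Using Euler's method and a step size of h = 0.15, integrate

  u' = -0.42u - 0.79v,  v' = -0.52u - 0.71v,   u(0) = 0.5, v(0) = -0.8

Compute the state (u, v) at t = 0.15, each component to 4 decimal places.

0.5633, -0.7538

Euler on (u,v): u_{n+1} = u_n + h·u', v_{n+1} = v_n + h·v'.
0.000000: (0.500000, -0.800000); f=(0.422000, 0.308000) → (0.563300, -0.753800)
(u(0.15), v(0.15)) ≈ (0.5633, -0.7538)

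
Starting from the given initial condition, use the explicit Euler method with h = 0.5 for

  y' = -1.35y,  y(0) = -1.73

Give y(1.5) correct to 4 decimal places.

Euler: y_{n+1} = y_n + h·f(x_n, y_n).
x=0.000000, y=-1.730000: f=2.335500 → y ← -1.730000 + 0.5·2.335500 = -0.562250
x=0.500000, y=-0.562250: f=0.759037 → y ← -0.562250 + 0.5·0.759037 = -0.182731
x=1.000000, y=-0.182731: f=0.246687 → y ← -0.182731 + 0.5·0.246687 = -0.059388
y(1.5) ≈ -0.0594

-0.0594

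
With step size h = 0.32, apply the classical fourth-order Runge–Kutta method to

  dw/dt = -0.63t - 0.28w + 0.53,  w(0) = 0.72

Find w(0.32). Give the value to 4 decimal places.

RK4: k1 = f(t_n, w_n); k2 = f(t_n + h/2, w_n + (h/2)·k1); k3 = f(t_n + h/2, w_n + (h/2)·k2); k4 = f(t_n + h, w_n + h·k3); w_{n+1} = w_n + (h/6)·(k1 + 2k2 + 2k3 + k4).
t=0.000000, w=0.720000:
  k1 = f(0.000000, 0.720000) = 0.328400
  k2 = f(0.160000, 0.772544) = 0.212888
  k3 = f(0.160000, 0.754062) = 0.218063
  k4 = f(0.320000, 0.789780) = 0.107262
  w ← 0.720000 + (0.32/6)·(k1 + 2k2 + 2k3 + k4) = 0.789203
w(0.32) ≈ 0.7892

0.7892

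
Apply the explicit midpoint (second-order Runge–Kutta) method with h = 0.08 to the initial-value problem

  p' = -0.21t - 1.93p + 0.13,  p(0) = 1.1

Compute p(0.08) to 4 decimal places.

Midpoint: k1 = f(t_n, p_n); k2 = f(t_n + h/2, p_n + (h/2)·k1); p_{n+1} = p_n + h·k2.
t=0.000000, p=1.100000:
  k1 = f(0.000000, 1.100000) = -1.993000
  k2 = f(0.040000, 1.020280) = -1.847540
  p ← 1.100000 + 0.08·(-1.847540) = 0.952197
p(0.08) ≈ 0.9522

0.9522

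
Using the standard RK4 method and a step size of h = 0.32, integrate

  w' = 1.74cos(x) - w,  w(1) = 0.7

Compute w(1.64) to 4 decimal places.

0.5429

RK4: k1 = f(x_n, w_n); k2 = f(x_n + h/2, w_n + (h/2)·k1); k3 = f(x_n + h/2, w_n + (h/2)·k2); k4 = f(x_n + h, w_n + h·k3); w_{n+1} = w_n + (h/6)·(k1 + 2k2 + 2k3 + k4).
x=1.000000, w=0.700000:
  k1 = f(1.000000, 0.700000) = 0.240126
  k2 = f(1.160000, 0.738420) = -0.043569
  k3 = f(1.160000, 0.693029) = 0.001822
  k4 = f(1.320000, 0.700583) = -0.268758
  w ← 0.700000 + (0.32/6)·(k1 + 2k2 + 2k3 + k4) = 0.694020
x=1.320000, w=0.694020:
  k1 = f(1.320000, 0.694020) = -0.262195
  k2 = f(1.480000, 0.652069) = -0.494300
  k3 = f(1.480000, 0.614932) = -0.457163
  k4 = f(1.640000, 0.547728) = -0.668046
  w ← 0.694020 + (0.32/6)·(k1 + 2k2 + 2k3 + k4) = 0.542918
w(1.64) ≈ 0.5429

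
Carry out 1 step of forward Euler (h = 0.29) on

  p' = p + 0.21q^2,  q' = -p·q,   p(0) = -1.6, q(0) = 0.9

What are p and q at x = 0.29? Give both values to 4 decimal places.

Euler on (p,q): p_{n+1} = p_n + h·p', q_{n+1} = q_n + h·q'.
0.000000: (-1.600000, 0.900000); f=(-1.429900, 1.440000) → (-2.014671, 1.317600)
(p(0.29), q(0.29)) ≈ (-2.0147, 1.3176)

-2.0147, 1.3176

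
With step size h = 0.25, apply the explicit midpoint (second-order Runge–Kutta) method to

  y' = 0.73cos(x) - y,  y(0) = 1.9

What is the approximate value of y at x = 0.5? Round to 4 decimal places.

Midpoint: k1 = f(x_n, y_n); k2 = f(x_n + h/2, y_n + (h/2)·k1); y_{n+1} = y_n + h·k2.
x=0.000000, y=1.900000:
  k1 = f(0.000000, 1.900000) = -1.170000
  k2 = f(0.125000, 1.753750) = -1.029446
  y ← 1.900000 + 0.25·(-1.029446) = 1.642639
x=0.250000, y=1.642639:
  k1 = f(0.250000, 1.642639) = -0.935333
  k2 = f(0.375000, 1.525722) = -0.846451
  y ← 1.642639 + 0.25·(-0.846451) = 1.431026
y(0.5) ≈ 1.4310

1.4310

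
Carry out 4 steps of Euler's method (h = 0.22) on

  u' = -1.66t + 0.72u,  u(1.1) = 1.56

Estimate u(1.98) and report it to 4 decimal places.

0.2435

Euler: u_{n+1} = u_n + h·f(t_n, u_n).
t=1.100000, u=1.560000: f=-0.702800 → u ← 1.560000 + 0.22·(-0.702800) = 1.405384
t=1.320000, u=1.405384: f=-1.179324 → u ← 1.405384 + 0.22·(-1.179324) = 1.145933
t=1.540000, u=1.145933: f=-1.731328 → u ← 1.145933 + 0.22·(-1.731328) = 0.765041
t=1.760000, u=0.765041: f=-2.370771 → u ← 0.765041 + 0.22·(-2.370771) = 0.243471
u(1.98) ≈ 0.2435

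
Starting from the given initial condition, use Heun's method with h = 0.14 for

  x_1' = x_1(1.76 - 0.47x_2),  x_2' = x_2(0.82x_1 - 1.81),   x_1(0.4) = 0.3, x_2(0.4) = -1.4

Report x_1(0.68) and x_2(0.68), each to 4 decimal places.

Heun on (x_1,x_2): k1 = f(x_n, state_n); k2 = f(x_n + h, state_n + h·k1); state_{n+1} = state_n + (h/2)·(k1 + k2).
0.400000: (0.300000, -1.400000)
  k1 = (0.725400, 2.189600)
  predictor → (0.401556, -1.093456)
  k2 = (0.913108, 1.619107)
  → (0.414696, -1.133391)
0.540000: (0.414696, -1.133391)
  k1 = (0.950770, 1.666027)
  predictor → (0.547803, -0.900147)
  k2 = (1.195892, 1.224921)
  → (0.564962, -0.931024)
(x_1(0.68), x_2(0.68)) ≈ (0.5650, -0.9310)

0.5650, -0.9310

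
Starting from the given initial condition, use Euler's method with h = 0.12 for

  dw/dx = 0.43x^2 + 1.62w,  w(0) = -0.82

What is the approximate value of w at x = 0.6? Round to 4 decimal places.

Euler: w_{n+1} = w_n + h·f(x_n, w_n).
x=0.000000, w=-0.820000: f=-1.328400 → w ← -0.820000 + 0.12·(-1.328400) = -0.979408
x=0.120000, w=-0.979408: f=-1.580449 → w ← -0.979408 + 0.12·(-1.580449) = -1.169062
x=0.240000, w=-1.169062: f=-1.869112 → w ← -1.169062 + 0.12·(-1.869112) = -1.393355
x=0.360000, w=-1.393355: f=-2.201508 → w ← -1.393355 + 0.12·(-2.201508) = -1.657536
x=0.480000, w=-1.657536: f=-2.586137 → w ← -1.657536 + 0.12·(-2.586137) = -1.967873
w(0.6) ≈ -1.9679

-1.9679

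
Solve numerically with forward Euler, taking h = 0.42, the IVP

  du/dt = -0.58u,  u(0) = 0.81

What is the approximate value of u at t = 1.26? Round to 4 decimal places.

0.3505

Euler: u_{n+1} = u_n + h·f(t_n, u_n).
t=0.000000, u=0.810000: f=-0.469800 → u ← 0.810000 + 0.42·(-0.469800) = 0.612684
t=0.420000, u=0.612684: f=-0.355357 → u ← 0.612684 + 0.42·(-0.355357) = 0.463434
t=0.840000, u=0.463434: f=-0.268792 → u ← 0.463434 + 0.42·(-0.268792) = 0.350542
u(1.26) ≈ 0.3505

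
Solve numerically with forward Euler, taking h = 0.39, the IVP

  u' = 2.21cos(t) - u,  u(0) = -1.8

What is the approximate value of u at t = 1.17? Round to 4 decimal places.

Euler: u_{n+1} = u_n + h·f(t_n, u_n).
t=0.000000, u=-1.800000: f=4.010000 → u ← -1.800000 + 0.39·4.010000 = -0.236100
t=0.390000, u=-0.236100: f=2.280149 → u ← -0.236100 + 0.39·2.280149 = 0.653158
t=0.780000, u=0.653158: f=0.917961 → u ← 0.653158 + 0.39·0.917961 = 1.011163
u(1.17) ≈ 1.0112

1.0112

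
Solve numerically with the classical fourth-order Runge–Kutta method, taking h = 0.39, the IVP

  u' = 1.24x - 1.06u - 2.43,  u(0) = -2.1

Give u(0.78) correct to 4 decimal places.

-1.9165

RK4: k1 = f(x_n, u_n); k2 = f(x_n + h/2, u_n + (h/2)·k1); k3 = f(x_n + h/2, u_n + (h/2)·k2); k4 = f(x_n + h, u_n + h·k3); u_{n+1} = u_n + (h/6)·(k1 + 2k2 + 2k3 + k4).
x=0.000000, u=-2.100000:
  k1 = f(0.000000, -2.100000) = -0.204000
  k2 = f(0.195000, -2.139780) = 0.079967
  k3 = f(0.195000, -2.084406) = 0.021271
  k4 = f(0.390000, -2.091704) = 0.270807
  u ← -2.100000 + (0.39/6)·(k1 + 2k2 + 2k3 + k4) = -2.082497
x=0.390000, u=-2.082497:
  k1 = f(0.390000, -2.082497) = 0.261046
  k2 = f(0.585000, -2.031593) = 0.448888
  k3 = f(0.585000, -1.994963) = 0.410061
  k4 = f(0.780000, -1.922573) = 0.575127
  u ← -2.082497 + (0.39/6)·(k1 + 2k2 + 2k3 + k4) = -1.916482
u(0.78) ≈ -1.9165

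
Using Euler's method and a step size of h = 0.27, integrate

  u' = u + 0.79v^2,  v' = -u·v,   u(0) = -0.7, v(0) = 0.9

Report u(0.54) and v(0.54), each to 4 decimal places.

Euler on (u,v): u_{n+1} = u_n + h·u', v_{n+1} = v_n + h·v'.
0.000000: (-0.700000, 0.900000); f=(-0.060100, 0.630000) → (-0.716227, 1.070100)
0.270000: (-0.716227, 1.070100); f=(0.188413, 0.766435) → (-0.665355, 1.277037)
(u(0.54), v(0.54)) ≈ (-0.6654, 1.2770)

-0.6654, 1.2770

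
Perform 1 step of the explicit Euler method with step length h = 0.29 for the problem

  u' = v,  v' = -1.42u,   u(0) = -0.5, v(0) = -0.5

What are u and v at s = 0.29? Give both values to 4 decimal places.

Euler on (u,v): u_{n+1} = u_n + h·u', v_{n+1} = v_n + h·v'.
0.000000: (-0.500000, -0.500000); f=(-0.500000, 0.710000) → (-0.645000, -0.294100)
(u(0.29), v(0.29)) ≈ (-0.6450, -0.2941)

-0.6450, -0.2941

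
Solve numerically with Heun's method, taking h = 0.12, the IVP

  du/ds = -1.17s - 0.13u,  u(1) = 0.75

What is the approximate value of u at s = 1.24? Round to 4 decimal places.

0.4171

Heun: k1 = f(s_n, u_n); k2 = f(s_n + h, u_n + h·k1); u_{n+1} = u_n + (h/2)·(k1 + k2).
s=1.000000, u=0.750000:
  k1 = f(1.000000, 0.750000) = -1.267500
  k2 = f(1.120000, 0.597900) = -1.388127
  u ← 0.750000 + (0.12/2)·(-1.267500 + (-1.388127)) = 0.590662
s=1.120000, u=0.590662:
  k1 = f(1.120000, 0.590662) = -1.387186
  k2 = f(1.240000, 0.424200) = -1.505946
  u ← 0.590662 + (0.12/2)·(-1.387186 + (-1.505946)) = 0.417074
u(1.24) ≈ 0.4171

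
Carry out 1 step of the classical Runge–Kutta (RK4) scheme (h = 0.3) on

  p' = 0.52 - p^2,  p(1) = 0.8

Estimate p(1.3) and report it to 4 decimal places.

RK4: k1 = f(t_n, p_n); k2 = f(t_n + h/2, p_n + (h/2)·k1); k3 = f(t_n + h/2, p_n + (h/2)·k2); k4 = f(t_n + h, p_n + h·k3); p_{n+1} = p_n + (h/6)·(k1 + 2k2 + 2k3 + k4).
t=1.000000, p=0.800000:
  k1 = f(1.000000, 0.800000) = -0.120000
  k2 = f(1.150000, 0.782000) = -0.091524
  k3 = f(1.150000, 0.786271) = -0.098223
  k4 = f(1.300000, 0.770533) = -0.073721
  p ← 0.800000 + (0.3/6)·(k1 + 2k2 + 2k3 + k4) = 0.771339
p(1.3) ≈ 0.7713

0.7713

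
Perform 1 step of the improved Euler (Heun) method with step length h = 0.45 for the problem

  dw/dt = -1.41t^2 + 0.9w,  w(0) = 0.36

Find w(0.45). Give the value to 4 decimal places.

0.4711

Heun: k1 = f(t_n, w_n); k2 = f(t_n + h, w_n + h·k1); w_{n+1} = w_n + (h/2)·(k1 + k2).
t=0.000000, w=0.360000:
  k1 = f(0.000000, 0.360000) = 0.324000
  k2 = f(0.450000, 0.505800) = 0.169695
  w ← 0.360000 + (0.45/2)·(0.324000 + 0.169695) = 0.471081
w(0.45) ≈ 0.4711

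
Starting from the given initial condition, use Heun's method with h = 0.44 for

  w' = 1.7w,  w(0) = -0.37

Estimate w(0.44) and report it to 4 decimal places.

Heun: k1 = f(t_n, w_n); k2 = f(t_n + h, w_n + h·k1); w_{n+1} = w_n + (h/2)·(k1 + k2).
t=0.000000, w=-0.370000:
  k1 = f(0.000000, -0.370000) = -0.629000
  k2 = f(0.440000, -0.646760) = -1.099492
  w ← -0.370000 + (0.44/2)·(-0.629000 + (-1.099492)) = -0.750268
w(0.44) ≈ -0.7503

-0.7503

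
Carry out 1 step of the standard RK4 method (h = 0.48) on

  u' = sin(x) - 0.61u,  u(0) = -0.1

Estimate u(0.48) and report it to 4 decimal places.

RK4: k1 = f(x_n, u_n); k2 = f(x_n + h/2, u_n + (h/2)·k1); k3 = f(x_n + h/2, u_n + (h/2)·k2); k4 = f(x_n + h, u_n + h·k3); u_{n+1} = u_n + (h/6)·(k1 + 2k2 + 2k3 + k4).
x=0.000000, u=-0.100000:
  k1 = f(0.000000, -0.100000) = 0.061000
  k2 = f(0.240000, -0.085360) = 0.289772
  k3 = f(0.240000, -0.030455) = 0.256280
  k4 = f(0.480000, 0.023014) = 0.447740
  u ← -0.100000 + (0.48/6)·(k1 + 2k2 + 2k3 + k4) = 0.028068
u(0.48) ≈ 0.0281

0.0281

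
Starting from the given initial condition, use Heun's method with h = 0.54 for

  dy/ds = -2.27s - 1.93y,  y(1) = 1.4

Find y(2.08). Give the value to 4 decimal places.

-1.3436

Heun: k1 = f(s_n, y_n); k2 = f(s_n + h, y_n + h·k1); y_{n+1} = y_n + (h/2)·(k1 + k2).
s=1.000000, y=1.400000:
  k1 = f(1.000000, 1.400000) = -4.972000
  k2 = f(1.540000, -1.284880) = -1.015982
  y ← 1.400000 + (0.54/2)·(-4.972000 + (-1.015982)) = -0.216755
s=1.540000, y=-0.216755:
  k1 = f(1.540000, -0.216755) = -3.077463
  k2 = f(2.080000, -1.878585) = -1.095931
  y ← -0.216755 + (0.54/2)·(-3.077463 + (-1.095931)) = -1.343571
y(2.08) ≈ -1.3436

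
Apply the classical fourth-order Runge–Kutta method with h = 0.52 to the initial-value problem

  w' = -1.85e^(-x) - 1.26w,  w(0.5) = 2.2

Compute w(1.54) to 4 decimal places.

RK4: k1 = f(x_n, w_n); k2 = f(x_n + h/2, w_n + (h/2)·k1); k3 = f(x_n + h/2, w_n + (h/2)·k2); k4 = f(x_n + h, w_n + h·k3); w_{n+1} = w_n + (h/6)·(k1 + 2k2 + 2k3 + k4).
x=0.500000, w=2.200000:
  k1 = f(0.500000, 2.200000) = -3.894082
  k2 = f(0.760000, 1.187539) = -2.361482
  k3 = f(0.760000, 1.586015) = -2.863561
  k4 = f(1.020000, 0.710948) = -1.562895
  w ← 2.200000 + (0.52/6)·(k1 + 2k2 + 2k3 + k4) = 0.821388
x=1.020000, w=0.821388:
  k1 = f(1.020000, 0.821388) = -1.702049
  k2 = f(1.280000, 0.378855) = -0.991726
  k3 = f(1.280000, 0.563539) = -1.224428
  k4 = f(1.540000, 0.184685) = -0.629308
  w ← 0.821388 + (0.52/6)·(k1 + 2k2 + 2k3 + k4) = 0.235203
w(1.54) ≈ 0.2352

0.2352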